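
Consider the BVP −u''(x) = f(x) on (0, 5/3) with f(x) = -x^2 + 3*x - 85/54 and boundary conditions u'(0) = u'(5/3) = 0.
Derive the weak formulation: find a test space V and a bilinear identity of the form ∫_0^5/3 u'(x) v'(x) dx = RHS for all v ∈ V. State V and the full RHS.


V = H^1(0, 5/3) (no boundary constraint on v; u is determined up to an additive constant); weak form: ∫_0^5/3 u'v' dx = ∫_0^5/3 (-x^2 + 3*x - 85/54) v dx for all v ∈ V.

Multiply both sides by a test function v and integrate from 0 to 5/3:
  ∫_0^5/3 −u''(x) v(x) dx = ∫_0^5/3 f(x) v(x) dx.
Integrate the LHS by parts once:
  ∫_0^5/3 −u'' v dx = −[u'(x) v(x)]_0^5/3 + ∫_0^5/3 u'(x) v'(x) dx.
Thus ∫_0^5/3 u'(x) v'(x) dx = ∫_0^5/3 f(x) v(x) dx + [u'(x) v(x)]_0^5/3.
Choose V so that boundary terms are either known or forced to vanish.
u has homogeneous Neumann: u'(0) = u'(5/3) = 0. So [u' v]_0^5/3 = 0·v(5/3) − 0·v(0) = 0 for any v; take V = H^1(0, 5/3).
Weak formulation: find u (satisfying any essential BC) such that ∫_0^5/3 u'(x) v'(x) dx = ∫_0^5/3 f v dx for all v ∈ V (homogeneous Neumann, so boundary terms vanish).
Substituting f(x) = -x^2 + 3*x - 85/54, the right-hand side is ∫_0^5/3 (-x^2 + 3*x - 85/54) v dx.
Compatibility check (pure Neumann): taking v ≡ 1 ∈ V gives 0 = ∫_0^5/3 f dx + (0) − (0), i.e. ∫_0^5/3 f dx must equal u'(0) − u'(5/3) = 0. Indeed ∫_0^5/3 (-x^2 + 3*x - 85/54) dx = 0, so the data are compatible. The solution is then unique only up to an additive constant (fix it e.g. by requiring ∫_0^5/3 u dx = 0).


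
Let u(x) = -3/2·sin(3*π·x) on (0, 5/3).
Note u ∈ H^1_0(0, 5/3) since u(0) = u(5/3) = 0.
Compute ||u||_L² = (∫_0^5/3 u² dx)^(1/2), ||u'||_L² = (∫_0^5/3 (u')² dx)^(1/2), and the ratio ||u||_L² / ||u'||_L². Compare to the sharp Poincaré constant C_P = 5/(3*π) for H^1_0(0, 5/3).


||u||_L² / ||u'||_L² = 1/(3*π) < C_P = 5/(3*π).

u(x) = -3/2·sin(3*π·x), so u'(x) = -9*π*cos(3*π*x)/2.
Writing u(x) = A·sin(kπx/L) with A = -3/2 and k = 5, use ∫_0^L sin²(kπx/L) dx = L/2 and ∫_0^L cos²(kπx/L) dx = L/2.
u² = 9/4·sin²(3*π·x) and (u')² = 81*π^2/4·cos²(3*π·x), and each of sin², cos² integrates to L/2 = 5/6 over (0, 5/3).
∫_0^5/3 u² dx = 15/8, so ||u||_L² = sqrt(30)/4.
∫_0^5/3 (u')² dx = 135*π^2/8, so ||u'||_L² = 3*sqrt(30)*π/4.
Ratio ||u||_L² / ||u'||_L² = 1/(3*π).
Sharp Poincaré constant on H^1_0(0, 5/3) is C_P = L/π = 5/(3*π), achieved by sin(3*π/5·x).
This is the k = 5 harmonic; the ratio L/(kπ) is strictly less than C_P = L/π, consistent with the sharp inequality ||u||_L² ≤ C_P ||u'||_L².


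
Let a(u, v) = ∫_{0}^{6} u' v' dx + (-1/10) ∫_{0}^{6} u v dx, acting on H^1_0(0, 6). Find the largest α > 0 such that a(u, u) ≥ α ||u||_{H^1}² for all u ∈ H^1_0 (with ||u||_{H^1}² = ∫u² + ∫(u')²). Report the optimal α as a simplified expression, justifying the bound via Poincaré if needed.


α = (-18/5 + π^2)/(π^2 + 36)

Coercivity of a(·,·) on H^1_0(0, 6) means a(u, u) ≥ α ||u||_{H^1}² for every u ∈ H^1_0.
The interval has length L = 6, and Poincaré/coercivity depend only on L. Here a(u, u) = ∫(u')² + (-1/10)·∫u².
Here c = -1/10 < 0 with |c| < (π/L)² = π^2/36, so coercivity still holds. The condition a(u,u) ≥ α||u||_{H^1}² reads (1−α)∫(u')² ≥ (α−c)∫u². Any admissible α is ≤ 1 (rapidly oscillating u have ∫u²/∫(u')² → 0), and α = 1 would force 0 ≥ (1−c)∫u², impossible since c < 1; so 1−α > 0. By the sharp Poincaré inequality on H^1_0 of an interval of length L, ∫(u')² ≥ (π/L)²∫u² with equality for the first sine mode sin(π(x−x₀)/L) (x₀ the left endpoint), so the inequality holds for all u iff (1−α)(π/L)² ≥ α − c, i.e. α ≤ ((π/L)² + c)/((π/L)² + 1) = (1 + c(L/π)²)/(1 + (L/π)²). (Direct route, valid since c ≤ 0: Poincaré gives c∫u² ≥ c(L/π)²∫(u')², so a(u,u) ≥ (1 + c(L/π)²)∫(u')², while ||u||_{H^1}² ≤ (1 + (L/π)²)∫(u')²; dividing yields the same α.) With (π/L)² = π^2/36 and c = -1/10, the largest admissible constant is α = ((π/L)² + c)/((π/L)² + 1).
Simplifying, α = (-18/5 + π^2)/(π^2 + 36).


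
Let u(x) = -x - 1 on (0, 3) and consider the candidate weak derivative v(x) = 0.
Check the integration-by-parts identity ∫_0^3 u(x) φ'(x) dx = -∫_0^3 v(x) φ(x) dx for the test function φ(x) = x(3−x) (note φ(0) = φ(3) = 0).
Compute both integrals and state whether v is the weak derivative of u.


LHS = 9/2, RHS = 0. No, v is not the weak derivative of u.

u(x) = -x - 1, classical derivative u'(x) = -1.
φ(x) = x(3−x), so φ'(x) = 3 - 2*x.
Note φ(0) = φ(3) = 0, so the boundary term u·φ vanishes.
LHS = ∫_0^3 u(x) φ'(x) dx = ∫_0^3 (2*x^2 - x - 3) dx. Term by term:
  ∫_0^3 2*x^2 dx = 18;  ∫_0^3 -x dx = -9/2;  ∫_0^3 -3 dx = -9.
Sum: 18 − 9/2 − 9 = 9/2.
So LHS = 9/2.
∫_0^3 v(x) φ(x) dx = ∫_0^3 (0) dx. Term by term:
  ∫_0^3 0 dx = 0.
So RHS = -∫_0^3 v(x) φ(x) dx = 0.
LHS − RHS = 9/2 ≠ 0, so the identity fails.
(For a valid weak derivative the identity must hold for EVERY test function, in particular this one. The failure shows v is NOT the weak derivative of u.)
Correct weak derivative would be u'(x) = -1.


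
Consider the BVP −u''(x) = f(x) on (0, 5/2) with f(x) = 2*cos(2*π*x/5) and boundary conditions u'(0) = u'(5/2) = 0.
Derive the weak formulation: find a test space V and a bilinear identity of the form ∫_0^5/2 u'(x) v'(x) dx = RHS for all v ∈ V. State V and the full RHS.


V = H^1(0, 5/2) (no boundary constraint on v; u is determined up to an additive constant); weak form: ∫_0^5/2 u'v' dx = ∫_0^5/2 (2*cos(2*π*x/5)) v dx for all v ∈ V.

Multiply both sides by a test function v and integrate from 0 to 5/2:
  ∫_0^5/2 −u''(x) v(x) dx = ∫_0^5/2 f(x) v(x) dx.
Integrate the LHS by parts once:
  ∫_0^5/2 −u'' v dx = −[u'(x) v(x)]_0^5/2 + ∫_0^5/2 u'(x) v'(x) dx.
Thus ∫_0^5/2 u'(x) v'(x) dx = ∫_0^5/2 f(x) v(x) dx + [u'(x) v(x)]_0^5/2.
Choose V so that boundary terms are either known or forced to vanish.
u has homogeneous Neumann: u'(0) = u'(5/2) = 0. So [u' v]_0^5/2 = 0·v(5/2) − 0·v(0) = 0 for any v; take V = H^1(0, 5/2).
Weak formulation: find u (satisfying any essential BC) such that ∫_0^5/2 u'(x) v'(x) dx = ∫_0^5/2 f v dx for all v ∈ V (homogeneous Neumann, so boundary terms vanish).
Substituting f(x) = 2*cos(2*π*x/5), the right-hand side is ∫_0^5/2 (2*cos(2*π*x/5)) v dx.
Compatibility check (pure Neumann): taking v ≡ 1 ∈ V gives 0 = ∫_0^5/2 f dx + (0) − (0), i.e. ∫_0^5/2 f dx must equal u'(0) − u'(5/2) = 0. Indeed ∫_0^5/2 (2*cos(2*π*x/5)) dx = 0, so the data are compatible. The solution is then unique only up to an additive constant (fix it e.g. by requiring ∫_0^5/2 u dx = 0).


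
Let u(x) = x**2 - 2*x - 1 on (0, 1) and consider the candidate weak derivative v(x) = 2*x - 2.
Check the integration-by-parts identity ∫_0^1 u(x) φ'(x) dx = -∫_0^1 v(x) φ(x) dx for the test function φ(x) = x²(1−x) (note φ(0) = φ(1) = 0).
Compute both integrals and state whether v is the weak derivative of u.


LHS = 1/15, RHS = 1/15. Yes, v = u' weakly.

u(x) = x**2 - 2*x - 1, classical derivative u'(x) = 2*x - 2.
φ(x) = x²(1−x), so φ'(x) = x*(2 - 3*x).
Note φ(0) = φ(1) = 0, so the boundary term u·φ vanishes.
LHS = ∫_0^1 u(x) φ'(x) dx = ∫_0^1 (-3*x^4 + 8*x^3 - x^2 - 2*x) dx. Term by term:
  ∫_0^1 -3*x^4 dx = -3/5;  ∫_0^1 8*x^3 dx = 2;  ∫_0^1 -x^2 dx = -1/3;
  ∫_0^1 -2*x dx = -1.
Sum: -3/5 + 2 − 1/3 − 1 = 1/15.
So LHS = 1/15.
∫_0^1 v(x) φ(x) dx = ∫_0^1 (-2*x^4 + 4*x^3 - 2*x^2) dx. Term by term:
  ∫_0^1 -2*x^4 dx = -2/5;  ∫_0^1 4*x^3 dx = 1;  ∫_0^1 -2*x^2 dx = -2/3.
Sum: -2/5 + 1 − 2/3 = -1/15.
So RHS = -∫_0^1 v(x) φ(x) dx = 1/15.
LHS = RHS, so the identity holds for this test φ.
Moreover u is smooth here and v(x) = u'(x) = 2*x - 2 pointwise, so the identity holds for every test function. Hence v is the weak derivative of u.


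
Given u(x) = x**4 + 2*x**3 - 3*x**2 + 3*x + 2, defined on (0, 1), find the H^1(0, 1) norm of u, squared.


||u||_{H^1}^2 = 977/45

The H^1 norm (squared) on an interval (0, L) is
  ||u||_{H^1}^2 = ∫_0^L u(x)^2 dx + ∫_0^L u'(x)^2 dx.
Compute u'(x) = 4*x**3 + 6*x**2 - 6*x + 3.
Then u(x)^2 = x**8 + 4*x**7 - 2*x**6 - 6*x**5 + 25*x**4 - 10*x**3 - 3*x**2 + 12*x + 4 and u'(x)^2 = 16*x**6 + 48*x**5 - 12*x**4 - 48*x**3 + 72*x**2 - 36*x + 9.
Integrate each monomial from 0 to 1 using ∫_0^1 c·x^n dx = c·1^(n+1)/(n+1):
  ∫_0^1 u(x)^2 dx = ∫_0^1 (x^8 + 4*x^7 - 2*x^6 - 6*x^5 + 25*x^4 - 10*x^3 - 3*x^2 + 12*x + 4) dx. Term by term:
    ∫_0^1 x^8 dx = 1/9;  ∫_0^1 4*x^7 dx = 1/2;  ∫_0^1 -2*x^6 dx = -2/7;
    ∫_0^1 -6*x^5 dx = -1;  ∫_0^1 25*x^4 dx = 5;  ∫_0^1 -10*x^3 dx = -5/2;
    ∫_0^1 -3*x^2 dx = -1;  ∫_0^1 12*x dx = 6;  ∫_0^1 4 dx = 4.
  Sum: 1/9 + 1/2 − 2/7 − 1 + 5 − 5/2 − 1 + 6 + 4 = 682/63.
  ∫_0^1 u'(x)^2 dx = ∫_0^1 (16*x^6 + 48*x^5 - 12*x^4 - 48*x^3 + 72*x^2 - 36*x + 9) dx. Term by term:
    ∫_0^1 16*x^6 dx = 16/7;  ∫_0^1 48*x^5 dx = 8;  ∫_0^1 -12*x^4 dx = -12/5;
    ∫_0^1 -48*x^3 dx = -12;  ∫_0^1 72*x^2 dx = 24;  ∫_0^1 -36*x dx = -18;
    ∫_0^1 9 dx = 9.
  Sum: 16/7 + 8 − 12/5 − 12 + 24 − 18 + 9 = 381/35.
Adding: ||u||_{H^1}^2 = 682/63 + 381/35 = 977/45.


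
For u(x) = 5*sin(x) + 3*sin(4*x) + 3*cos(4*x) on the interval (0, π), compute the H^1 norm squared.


||u||_{H^1(0,π)}^2 = -68 + 178*π

u'(x) = -12*sin(4*x) + 5*cos(x) + 12*cos(4*x).
Expand u² and (u')² and integrate term by term on (0, π), using: for integers n ≥ 1, ∫_0^π sin²(nx) dx = ∫_0^π cos²(nx) dx = π/2; for n ≠ n', ∫_0^π sin(nx)sin(n'x) dx = ∫_0^π cos(nx)cos(n'x) dx = 0; and by product-to-sum, ∫_0^π sin(nx)cos(n'x) dx = ½∫_0^π [sin((n+n')x) + sin((n−n')x)] dx, which is 0 when n+n' is even and 2n/(n²−n'²) when n+n' is odd (it need not vanish on (0, π)).
  u² squared terms: (3)²·∫cos(4x)² dx = 9·π/2 = 9*π/2;  (3)²·∫sin(4x)² dx = 9·π/2 = 9*π/2;  (5)²·∫sin(x)² dx = 25·π/2 = 25*π/2.
  u² cross terms: 2·(3)·(3)·∫cos(4x)·sin(4x) dx = 18·(0) = 0;  2·(3)·(5)·∫cos(4x)·sin(x) dx = 30·(-2/15) = -4;  2·(3)·(5)·∫sin(4x)·sin(x) dx = 30·(0) = 0.
  So ∫_0^π u² dx = 9*π/2 + 9*π/2 + 25*π/2 + 0 − 4 + 0 = -4 + 43*π/2.
  (u')² squared terms: (-12)²·∫sin(4x)² dx = 144·π/2 = 72*π;  (5)²·∫cos(x)² dx = 25·π/2 = 25*π/2;  (12)²·∫cos(4x)² dx = 144·π/2 = 72*π.
  (u')² cross terms: 2·(-12)·(5)·∫sin(4x)·cos(x) dx = -120·(8/15) = -64;  2·(-12)·(12)·∫sin(4x)·cos(4x) dx = -288·(0) = 0;  2·(5)·(12)·∫cos(x)·cos(4x) dx = 120·(0) = 0.
  So ∫_0^π (u')² dx = 72*π + 25*π/2 + 72*π − 64 + 0 + 0 = -64 + 313*π/2.
||u||_{H^1}^2 = (-4 + 43*π/2) + (-64 + 313*π/2) = -68 + 178*π.


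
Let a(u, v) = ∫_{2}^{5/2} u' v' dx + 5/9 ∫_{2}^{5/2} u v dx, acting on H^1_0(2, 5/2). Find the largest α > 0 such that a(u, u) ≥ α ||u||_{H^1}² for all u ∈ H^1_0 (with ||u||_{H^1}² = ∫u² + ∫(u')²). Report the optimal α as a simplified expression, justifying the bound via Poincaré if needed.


α = (5 + 36*π^2)/(9*(1 + 4*π^2))

Coercivity of a(·,·) on H^1_0(2, 5/2) means a(u, u) ≥ α ||u||_{H^1}² for every u ∈ H^1_0.
The interval has length L = 1/2, and Poincaré/coercivity depend only on L. Here a(u, u) = ∫(u')² + (5/9)·∫u².
Here 0 < c = 5/9 < 1. The condition a(u,u) ≥ α||u||_{H^1}² reads (1−α)∫(u')² ≥ (α−c)∫u². Any admissible α is ≤ 1 (rapidly oscillating u have ∫u²/∫(u')² → 0), and α = 1 would force 0 ≥ (1−c)∫u², impossible since c < 1; so 1−α > 0. By the sharp Poincaré inequality on H^1_0 of an interval of length L, ∫(u')² ≥ (π/L)²∫u² with equality for the first sine mode sin(π(x−x₀)/L) (x₀ the left endpoint), so the inequality holds for all u iff (1−α)(π/L)² ≥ α − c, i.e. α ≤ ((π/L)² + c)/((π/L)² + 1) = (1 + c(L/π)²)/(1 + (L/π)²). With (π/L)² = 4*π^2 and c = 5/9, the largest admissible constant is α = ((π/L)² + c)/((π/L)² + 1).
Simplifying, α = (5 + 36*π^2)/(9*(1 + 4*π^2)).


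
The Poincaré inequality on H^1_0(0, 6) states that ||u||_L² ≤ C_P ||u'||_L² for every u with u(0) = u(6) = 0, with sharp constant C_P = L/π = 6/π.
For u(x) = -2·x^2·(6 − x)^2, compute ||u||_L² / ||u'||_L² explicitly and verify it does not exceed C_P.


||u||_L² / ||u'||_L² = sqrt(3) < C_P = 6/π.

u(x) = -2·x^2·(6 − x)^2, so u'(x) = 8*x*(-x^2 + 9*x - 18).
u(x) = -2·x^2·(6 − x)^2 vanishes at x = 0 and x = 6, so u ∈ H^1_0(0, 6). Differentiate via the product rule and integrate the resulting polynomials term by term.
  ∫_0^6 u² dx = ∫_0^6 (4*x^8 - 96*x^7 + 864*x^6 - 3456*x^5 + 5184*x^4) dx. Term by term:
    ∫_0^6 4*x^8 dx = 4478976;  ∫_0^6 -96*x^7 dx = -20155392;  ∫_0^6 864*x^6 dx = 241864704/7;
    ∫_0^6 -3456*x^5 dx = -26873856;  ∫_0^6 5184*x^4 dx = 40310784/5.
  Sum: 4478976 − 20155392 + 241864704/7 − 26873856 + 40310784/5 = 2239488/35.
  ∫_0^6 (u')² dx = ∫_0^6 (64*x^6 - 1152*x^5 + 7488*x^4 - 20736*x^3 + 20736*x^2) dx. Term by term:
    ∫_0^6 64*x^6 dx = 17915904/7;  ∫_0^6 -1152*x^5 dx = -8957952;  ∫_0^6 7488*x^4 dx = 58226688/5;
    ∫_0^6 -20736*x^3 dx = -6718464;  ∫_0^6 20736*x^2 dx = 1492992.
  Sum: 17915904/7 − 8957952 + 58226688/5 − 6718464 + 1492992 = 746496/35.
∫_0^6 u² dx = 2239488/35, so ||u||_L² = 864*sqrt(105)/35.
∫_0^6 (u')² dx = 746496/35, so ||u'||_L² = 864*sqrt(35)/35.
Ratio ||u||_L² / ||u'||_L² = sqrt(3).
Sharp Poincaré constant on H^1_0(0, 6) is C_P = L/π = 6/π, achieved by sin(π/6·x).
A polynomial bump cannot attain the sharp Poincaré constant (only the first sine eigenfunction does), so the ratio is strictly less than C_P, consistent with ||u||_L² ≤ C_P ||u'||_L².


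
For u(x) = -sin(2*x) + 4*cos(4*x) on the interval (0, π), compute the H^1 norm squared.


||u||_{H^1(0,π)}^2 = 277*π/2

u'(x) = -16*sin(4*x) - 2*cos(2*x).
Expand u² and (u')² and integrate term by term on (0, π), using: for integers n ≥ 1, ∫_0^π sin²(nx) dx = ∫_0^π cos²(nx) dx = π/2; for n ≠ n', ∫_0^π sin(nx)sin(n'x) dx = ∫_0^π cos(nx)cos(n'x) dx = 0; and by product-to-sum, ∫_0^π sin(nx)cos(n'x) dx = ½∫_0^π [sin((n+n')x) + sin((n−n')x)] dx, which is 0 when n+n' is even and 2n/(n²−n'²) when n+n' is odd (it need not vanish on (0, π)).
  u² squared terms: (-1)²·∫sin(2x)² dx = 1·π/2 = π/2;  (4)²·∫cos(4x)² dx = 16·π/2 = 8*π.
  u² cross terms: 2·(-1)·(4)·∫sin(2x)·cos(4x) dx = -8·(0) = 0.
  So ∫_0^π u² dx = π/2 + 8*π + 0 = 17*π/2.
  (u')² squared terms: (-16)²·∫sin(4x)² dx = 256·π/2 = 128*π;  (-2)²·∫cos(2x)² dx = 4·π/2 = 2*π.
  (u')² cross terms: 2·(-16)·(-2)·∫sin(4x)·cos(2x) dx = 64·(0) = 0.
  So ∫_0^π (u')² dx = 128*π + 2*π + 0 = 130*π.
||u||_{H^1}^2 = (17*π/2) + (130*π) = 277*π/2.


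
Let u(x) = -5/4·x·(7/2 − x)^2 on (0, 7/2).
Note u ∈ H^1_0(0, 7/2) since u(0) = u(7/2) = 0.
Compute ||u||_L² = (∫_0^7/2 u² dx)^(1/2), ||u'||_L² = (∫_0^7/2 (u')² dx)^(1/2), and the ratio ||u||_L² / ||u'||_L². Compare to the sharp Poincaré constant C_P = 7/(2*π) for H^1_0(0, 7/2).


||u||_L² / ||u'||_L² = sqrt(14)/4 < C_P = 7/(2*π).

u(x) = -5/4·x·(7/2 − x)^2, so u'(x) = -15*x^2/4 + 35*x/2 - 245/16.
u(x) = -5/4·x·(7/2 − x)^2 vanishes at x = 0 and x = 7/2, so u ∈ H^1_0(0, 7/2). Differentiate via the product rule and integrate the resulting polynomials term by term.
  ∫_0^7/2 u² dx = ∫_0^7/2 (25*x^6/16 - 175*x^5/8 + 3675*x^4/32 - 8575*x^3/32 + 60025*x^2/256) dx. Term by term:
    ∫_0^7/2 25*x^6/16 dx = 2941225/2048;  ∫_0^7/2 -175*x^5/8 dx = -20588575/3072;  ∫_0^7/2 3675*x^4/32 dx = 12353145/1024;
    ∫_0^7/2 -8575*x^3/32 dx = -20588575/2048;  ∫_0^7/2 60025*x^2/256 dx = 20588575/6144.
  Sum: 2941225/2048 − 20588575/3072 + 12353145/1024 − 20588575/2048 + 20588575/6144 = 588245/6144.
  ∫_0^7/2 (u')² dx = ∫_0^7/2 (225*x^4/16 - 525*x^3/4 + 13475*x^2/32 - 8575*x/16 + 60025/256) dx. Term by term:
    ∫_0^7/2 225*x^4/16 dx = 756315/512;  ∫_0^7/2 -525*x^3/4 dx = -1260525/256;  ∫_0^7/2 13475*x^2/32 dx = 4621925/768;
    ∫_0^7/2 -8575*x/16 dx = -420175/128;  ∫_0^7/2 60025/256 dx = 420175/512.
  Sum: 756315/512 − 1260525/256 + 4621925/768 − 420175/128 + 420175/512 = 84035/768.
∫_0^7/2 u² dx = 588245/6144, so ||u||_L² = 343*sqrt(30)/192.
∫_0^7/2 (u')² dx = 84035/768, so ||u'||_L² = 49*sqrt(105)/48.
Ratio ||u||_L² / ||u'||_L² = sqrt(14)/4.
Sharp Poincaré constant on H^1_0(0, 7/2) is C_P = L/π = 7/(2*π), achieved by sin(2*π/7·x).
A polynomial bump cannot attain the sharp Poincaré constant (only the first sine eigenfunction does), so the ratio is strictly less than C_P, consistent with ||u||_L² ≤ C_P ||u'||_L².


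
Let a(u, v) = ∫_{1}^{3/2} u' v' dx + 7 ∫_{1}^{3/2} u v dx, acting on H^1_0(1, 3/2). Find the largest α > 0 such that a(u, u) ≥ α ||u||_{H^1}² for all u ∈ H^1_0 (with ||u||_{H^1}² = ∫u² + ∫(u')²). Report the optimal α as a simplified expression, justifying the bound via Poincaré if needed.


α = 1

Coercivity of a(·,·) on H^1_0(1, 3/2) means a(u, u) ≥ α ||u||_{H^1}² for every u ∈ H^1_0.
The interval has length L = 1/2, and Poincaré/coercivity depend only on L. Here a(u, u) = ∫(u')² + (7)·∫u².
Here c = 7 ≥ 1, so a(u,u) = ∫(u')² + c∫u² ≥ ∫(u')² + ∫u² = ||u||_{H^1}², i.e. α = 1 works. No larger α is possible: a(u,u) ≥ α||u||_{H^1}² means (1−α)∫(u')² ≥ (α−c)∫u², and for the modes u_n = sin(nπ(x−x₀)/L) (x₀ the left endpoint) one has ∫u_n²/∫(u_n')² = (L/(nπ))² → 0, so a(u_n,u_n)/||u_n||_{H^1}² → 1. Hence the optimal constant is α = 1.
Therefore α = 1.


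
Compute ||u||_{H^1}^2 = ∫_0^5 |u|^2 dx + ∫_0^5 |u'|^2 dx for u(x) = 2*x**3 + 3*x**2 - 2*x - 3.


||u||_{H^1}^2 = 2233340/21

The H^1 norm (squared) on an interval (0, L) is
  ||u||_{H^1}^2 = ∫_0^L u(x)^2 dx + ∫_0^L u'(x)^2 dx.
Compute u'(x) = 6*x**2 + 6*x - 2.
Then u(x)^2 = 4*x**6 + 12*x**5 + x**4 - 24*x**3 - 14*x**2 + 12*x + 9 and u'(x)^2 = 36*x**4 + 72*x**3 + 12*x**2 - 24*x + 4.
Integrate each monomial from 0 to 5 using ∫_0^5 c·x^n dx = c·5^(n+1)/(n+1):
  ∫_0^5 u(x)^2 dx = ∫_0^5 (4*x^6 + 12*x^5 + x^4 - 24*x^3 - 14*x^2 + 12*x + 9) dx. Term by term:
    ∫_0^5 4*x^6 dx = 312500/7;  ∫_0^5 12*x^5 dx = 31250;  ∫_0^5 x^4 dx = 625;
    ∫_0^5 -24*x^3 dx = -3750;  ∫_0^5 -14*x^2 dx = -1750/3;  ∫_0^5 12*x dx = 150;
    ∫_0^5 9 dx = 45.
  Sum: 312500/7 + 31250 + 625 − 3750 − 1750/3 + 150 + 45 = 1519970/21.
  ∫_0^5 u'(x)^2 dx = ∫_0^5 (36*x^4 + 72*x^3 + 12*x^2 - 24*x + 4) dx. Term by term:
    ∫_0^5 36*x^4 dx = 22500;  ∫_0^5 72*x^3 dx = 11250;  ∫_0^5 12*x^2 dx = 500;
    ∫_0^5 -24*x dx = -300;  ∫_0^5 4 dx = 20.
  Sum: 22500 + 11250 + 500 − 300 + 20 = 33970.
Adding: ||u||_{H^1}^2 = 1519970/21 + 33970 = 2233340/21.


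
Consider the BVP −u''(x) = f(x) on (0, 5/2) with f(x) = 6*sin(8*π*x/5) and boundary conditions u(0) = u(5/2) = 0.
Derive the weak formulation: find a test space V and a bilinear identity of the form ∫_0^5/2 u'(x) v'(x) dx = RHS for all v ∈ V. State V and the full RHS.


V = H^1_0(0, 5/2) (so v(0) = v(5/2) = 0); weak form: ∫_0^5/2 u'v' dx = ∫_0^5/2 (6*sin(8*π*x/5)) v dx for all v ∈ V.

Multiply both sides by a test function v and integrate from 0 to 5/2:
  ∫_0^5/2 −u''(x) v(x) dx = ∫_0^5/2 f(x) v(x) dx.
Integrate the LHS by parts once:
  ∫_0^5/2 −u'' v dx = −[u'(x) v(x)]_0^5/2 + ∫_0^5/2 u'(x) v'(x) dx.
Thus ∫_0^5/2 u'(x) v'(x) dx = ∫_0^5/2 f(x) v(x) dx + [u'(x) v(x)]_0^5/2.
Choose V so that boundary terms are either known or forced to vanish.
u is Dirichlet: u(0) = u(5/2) = 0. Let V = H^1_0(0, 5/2); then v(0) = v(5/2) = 0, and [u' v]_0^5/2 = 0.
Weak formulation: find u (satisfying any essential BC) such that ∫_0^5/2 u'(x) v'(x) dx = ∫_0^5/2 f v dx for all v ∈ V.
Substituting f(x) = 6*sin(8*π*x/5), the right-hand side is ∫_0^5/2 (6*sin(8*π*x/5)) v dx.


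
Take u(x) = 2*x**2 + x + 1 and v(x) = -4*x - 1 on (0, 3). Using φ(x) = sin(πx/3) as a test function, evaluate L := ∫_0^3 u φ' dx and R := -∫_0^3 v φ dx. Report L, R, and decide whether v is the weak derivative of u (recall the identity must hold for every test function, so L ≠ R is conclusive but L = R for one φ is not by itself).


LHS = -42/π, RHS = 42/π. No, v is not the weak derivative of u.

u(x) = 2*x**2 + x + 1, classical derivative u'(x) = 4*x + 1.
φ(x) = sin(πx/3), so φ'(x) = π*cos(π*x/3)/3.
Note φ(0) = φ(3) = 0, so the boundary term u·φ vanishes.
LHS = ∫_0^3 u(x) φ'(x) dx = ∫_0^3 (2*π*x^2*cos(π*x/3)/3 + π*x*cos(π*x/3)/3 + π*cos(π*x/3)/3) dx. Term by term:
  ∫_0^3 π*cos(π*x/3)/3 dx = 0;  ∫_0^3 π*x*cos(π*x/3)/3 dx = -6/π;  ∫_0^3 2*π*x^2*cos(π*x/3)/3 dx = -36/π.
Sum: 0 − 6/π − 36/π = -42/π.
So LHS = -42/π.
∫_0^3 v(x) φ(x) dx = ∫_0^3 (-4*x*sin(π*x/3) - sin(π*x/3)) dx. Term by term:
  ∫_0^3 -sin(π*x/3) dx = -6/π;  ∫_0^3 -4*x*sin(π*x/3) dx = -36/π.
Sum: -6/π − 36/π = -42/π.
So RHS = -∫_0^3 v(x) φ(x) dx = 42/π.
LHS − RHS = -84/π ≠ 0, so the identity fails.
(For a valid weak derivative the identity must hold for EVERY test function, in particular this one. The failure shows v is NOT the weak derivative of u.)
Correct weak derivative would be u'(x) = 4*x + 1.


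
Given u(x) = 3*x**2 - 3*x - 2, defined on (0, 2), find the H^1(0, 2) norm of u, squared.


||u||_{H^1}^2 = 258/5

The H^1 norm (squared) on an interval (0, L) is
  ||u||_{H^1}^2 = ∫_0^L u(x)^2 dx + ∫_0^L u'(x)^2 dx.
Compute u'(x) = 6*x - 3.
Then u(x)^2 = 9*x**4 - 18*x**3 - 3*x**2 + 12*x + 4 and u'(x)^2 = 36*x**2 - 36*x + 9.
Integrate each monomial from 0 to 2 using ∫_0^2 c·x^n dx = c·2^(n+1)/(n+1):
  ∫_0^2 u(x)^2 dx = ∫_0^2 (9*x^4 - 18*x^3 - 3*x^2 + 12*x + 4) dx. Term by term:
    ∫_0^2 9*x^4 dx = 288/5;  ∫_0^2 -18*x^3 dx = -72;  ∫_0^2 -3*x^2 dx = -8;
    ∫_0^2 12*x dx = 24;  ∫_0^2 4 dx = 8.
  Sum: 288/5 − 72 − 8 + 24 + 8 = 48/5.
  ∫_0^2 u'(x)^2 dx = ∫_0^2 (36*x^2 - 36*x + 9) dx. Term by term:
    ∫_0^2 36*x^2 dx = 96;  ∫_0^2 -36*x dx = -72;  ∫_0^2 9 dx = 18.
  Sum: 96 − 72 + 18 = 42.
Adding: ||u||_{H^1}^2 = 48/5 + 42 = 258/5.


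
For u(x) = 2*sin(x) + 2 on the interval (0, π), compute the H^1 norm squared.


||u||_{H^1(0,π)}^2 = 16 + 8*π

u'(x) = 2*cos(x).
Expand u² and (u')² and integrate term by term on (0, π), using: for integers n ≥ 1, ∫_0^π sin²(nx) dx = ∫_0^π cos²(nx) dx = π/2; for n ≠ n', ∫_0^π sin(nx)sin(n'x) dx = ∫_0^π cos(nx)cos(n'x) dx = 0; and by product-to-sum, ∫_0^π sin(nx)cos(n'x) dx = ½∫_0^π [sin((n+n')x) + sin((n−n')x)] dx, which is 0 when n+n' is even and 2n/(n²−n'²) when n+n' is odd (it need not vanish on (0, π)). For the constant mode: ∫_0^π 1 dx = π, ∫_0^π cos(nx) dx = 0, ∫_0^π sin(nx) dx = (1−(−1)^n)/n.
  u² squared terms: (2)²·∫1 dx = 4·π = 4*π;  (2)²·∫sin(x)² dx = 4·π/2 = 2*π.
  u² cross terms: 2·(2)·(2)·∫1·sin(x) dx = 8·(2) = 16.
  So ∫_0^π u² dx = 4*π + 2*π + 16 = 16 + 6*π.
  (u')² squared terms: (2)²·∫cos(x)² dx = 4·π/2 = 2*π.
  So ∫_0^π (u')² dx = 2*π.
||u||_{H^1}^2 = (16 + 6*π) + (2*π) = 16 + 8*π.


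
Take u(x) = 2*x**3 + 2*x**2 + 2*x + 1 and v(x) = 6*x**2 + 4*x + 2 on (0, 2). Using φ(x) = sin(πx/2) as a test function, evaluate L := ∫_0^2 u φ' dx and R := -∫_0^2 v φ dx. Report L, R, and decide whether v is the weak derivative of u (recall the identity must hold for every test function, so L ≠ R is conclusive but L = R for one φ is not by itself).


LHS = -72/π + 192/π^3, RHS = -72/π + 192/π^3. Yes, v = u' weakly.

u(x) = 2*x**3 + 2*x**2 + 2*x + 1, classical derivative u'(x) = 6*x**2 + 4*x + 2.
φ(x) = sin(πx/2), so φ'(x) = π*cos(π*x/2)/2.
Note φ(0) = φ(2) = 0, so the boundary term u·φ vanishes.
LHS = ∫_0^2 u(x) φ'(x) dx = ∫_0^2 (π*x^3*cos(π*x/2) + π*x^2*cos(π*x/2) + π*x*cos(π*x/2) + π*cos(π*x/2)/2) dx. Term by term:
  ∫_0^2 π*cos(π*x/2)/2 dx = 0;  ∫_0^2 π*x*cos(π*x/2) dx = -8/π;  ∫_0^2 π*x^2*cos(π*x/2) dx = -16/π;
  ∫_0^2 π*x^3*cos(π*x/2) dx = -48/π + 192/π^3.
Sum: 0 − 8/π − 16/π + -48/π + 192/π^3 = -72/π + 192/π^3.
So LHS = -72/π + 192/π^3.
∫_0^2 v(x) φ(x) dx = ∫_0^2 (6*x^2*sin(π*x/2) + 4*x*sin(π*x/2) + 2*sin(π*x/2)) dx. Term by term:
  ∫_0^2 2*sin(π*x/2) dx = 8/π;  ∫_0^2 4*x*sin(π*x/2) dx = 16/π;  ∫_0^2 6*x^2*sin(π*x/2) dx = -192/π^3 + 48/π.
Sum: 8/π + 16/π + -192/π^3 + 48/π = -192/π^3 + 72/π.
So RHS = -∫_0^2 v(x) φ(x) dx = -72/π + 192/π^3.
LHS = RHS, so the identity holds for this test φ.
Moreover u is smooth here and v(x) = u'(x) = 6*x**2 + 4*x + 2 pointwise, so the identity holds for every test function. Hence v is the weak derivative of u.


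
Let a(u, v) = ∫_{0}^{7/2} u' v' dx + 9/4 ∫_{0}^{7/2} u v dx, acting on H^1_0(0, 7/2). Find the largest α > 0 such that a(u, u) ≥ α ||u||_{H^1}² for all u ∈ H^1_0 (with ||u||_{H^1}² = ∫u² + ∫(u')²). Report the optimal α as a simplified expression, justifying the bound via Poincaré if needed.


α = 1

Coercivity of a(·,·) on H^1_0(0, 7/2) means a(u, u) ≥ α ||u||_{H^1}² for every u ∈ H^1_0.
The interval has length L = 7/2, and Poincaré/coercivity depend only on L. Here a(u, u) = ∫(u')² + (9/4)·∫u².
Here c = 9/4 ≥ 1, so a(u,u) = ∫(u')² + c∫u² ≥ ∫(u')² + ∫u² = ||u||_{H^1}², i.e. α = 1 works. No larger α is possible: a(u,u) ≥ α||u||_{H^1}² means (1−α)∫(u')² ≥ (α−c)∫u², and for the modes u_n = sin(nπ(x−x₀)/L) (x₀ the left endpoint) one has ∫u_n²/∫(u_n')² = (L/(nπ))² → 0, so a(u_n,u_n)/||u_n||_{H^1}² → 1. Hence the optimal constant is α = 1.
Therefore α = 1.


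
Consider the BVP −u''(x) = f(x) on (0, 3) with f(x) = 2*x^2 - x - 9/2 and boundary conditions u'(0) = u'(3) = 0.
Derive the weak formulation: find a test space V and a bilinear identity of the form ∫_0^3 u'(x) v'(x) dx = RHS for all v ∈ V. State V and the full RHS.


V = H^1(0, 3) (no boundary constraint on v; u is determined up to an additive constant); weak form: ∫_0^3 u'v' dx = ∫_0^3 (2*x^2 - x - 9/2) v dx for all v ∈ V.

Multiply both sides by a test function v and integrate from 0 to 3:
  ∫_0^3 −u''(x) v(x) dx = ∫_0^3 f(x) v(x) dx.
Integrate the LHS by parts once:
  ∫_0^3 −u'' v dx = −[u'(x) v(x)]_0^3 + ∫_0^3 u'(x) v'(x) dx.
Thus ∫_0^3 u'(x) v'(x) dx = ∫_0^3 f(x) v(x) dx + [u'(x) v(x)]_0^3.
Choose V so that boundary terms are either known or forced to vanish.
u has homogeneous Neumann: u'(0) = u'(3) = 0. So [u' v]_0^3 = 0·v(3) − 0·v(0) = 0 for any v; take V = H^1(0, 3).
Weak formulation: find u (satisfying any essential BC) such that ∫_0^3 u'(x) v'(x) dx = ∫_0^3 f v dx for all v ∈ V (homogeneous Neumann, so boundary terms vanish).
Substituting f(x) = 2*x^2 - x - 9/2, the right-hand side is ∫_0^3 (2*x^2 - x - 9/2) v dx.
Compatibility check (pure Neumann): taking v ≡ 1 ∈ V gives 0 = ∫_0^3 f dx + (0) − (0), i.e. ∫_0^3 f dx must equal u'(0) − u'(3) = 0. Indeed ∫_0^3 (2*x^2 - x - 9/2) dx = 0, so the data are compatible. The solution is then unique only up to an additive constant (fix it e.g. by requiring ∫_0^3 u dx = 0).


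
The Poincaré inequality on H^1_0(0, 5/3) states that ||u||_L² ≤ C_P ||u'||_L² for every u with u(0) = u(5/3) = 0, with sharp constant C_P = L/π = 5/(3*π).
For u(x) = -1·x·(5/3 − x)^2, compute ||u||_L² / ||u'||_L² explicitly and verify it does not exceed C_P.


||u||_L² / ||u'||_L² = 5*sqrt(14)/42 < C_P = 5/(3*π).

u(x) = -1·x·(5/3 − x)^2, so u'(x) = (5 - 9*x)*(3*x - 5)/9.
u(x) = -1·x·(5/3 − x)^2 vanishes at x = 0 and x = 5/3, so u ∈ H^1_0(0, 5/3). Differentiate via the product rule and integrate the resulting polynomials term by term.
  ∫_0^5/3 u² dx = ∫_0^5/3 (x^6 - 20*x^5/3 + 50*x^4/3 - 500*x^3/27 + 625*x^2/81) dx. Term by term:
    ∫_0^5/3 x^6 dx = 78125/15309;  ∫_0^5/3 -20*x^5/3 dx = -156250/6561;  ∫_0^5/3 50*x^4/3 dx = 31250/729;
    ∫_0^5/3 -500*x^3/27 dx = -78125/2187;  ∫_0^5/3 625*x^2/81 dx = 78125/6561.
  Sum: 78125/15309 − 156250/6561 + 31250/729 − 78125/2187 + 78125/6561 = 15625/45927.
  ∫_0^5/3 (u')² dx = ∫_0^5/3 (9*x^4 - 40*x^3 + 550*x^2/9 - 1000*x/27 + 625/81) dx. Term by term:
    ∫_0^5/3 9*x^4 dx = 625/27;  ∫_0^5/3 -40*x^3 dx = -6250/81;  ∫_0^5/3 550*x^2/9 dx = 68750/729;
    ∫_0^5/3 -1000*x/27 dx = -12500/243;  ∫_0^5/3 625/81 dx = 3125/243.
  Sum: 625/27 − 6250/81 + 68750/729 − 12500/243 + 3125/243 = 1250/729.
∫_0^5/3 u² dx = 15625/45927, so ||u||_L² = 125*sqrt(7)/567.
∫_0^5/3 (u')² dx = 1250/729, so ||u'||_L² = 25*sqrt(2)/27.
Ratio ||u||_L² / ||u'||_L² = 5*sqrt(14)/42.
Sharp Poincaré constant on H^1_0(0, 5/3) is C_P = L/π = 5/(3*π), achieved by sin(3*π/5·x).
A polynomial bump cannot attain the sharp Poincaré constant (only the first sine eigenfunction does), so the ratio is strictly less than C_P, consistent with ||u||_L² ≤ C_P ||u'||_L².


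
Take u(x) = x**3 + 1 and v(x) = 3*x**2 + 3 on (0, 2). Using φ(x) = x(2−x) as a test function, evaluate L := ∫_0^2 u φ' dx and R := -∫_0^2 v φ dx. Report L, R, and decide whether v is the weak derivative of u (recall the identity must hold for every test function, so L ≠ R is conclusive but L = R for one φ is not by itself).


LHS = -24/5, RHS = -44/5. No, v is not the weak derivative of u.

u(x) = x**3 + 1, classical derivative u'(x) = 3*x**2.
φ(x) = x(2−x), so φ'(x) = 2 - 2*x.
Note φ(0) = φ(2) = 0, so the boundary term u·φ vanishes.
LHS = ∫_0^2 u(x) φ'(x) dx = ∫_0^2 (-2*x^4 + 2*x^3 - 2*x + 2) dx. Term by term:
  ∫_0^2 -2*x^4 dx = -64/5;  ∫_0^2 2*x^3 dx = 8;  ∫_0^2 -2*x dx = -4;
  ∫_0^2 2 dx = 4.
Sum: -64/5 + 8 − 4 + 4 = -24/5.
So LHS = -24/5.
∫_0^2 v(x) φ(x) dx = ∫_0^2 (-3*x^4 + 6*x^3 - 3*x^2 + 6*x) dx. Term by term:
  ∫_0^2 -3*x^4 dx = -96/5;  ∫_0^2 6*x^3 dx = 24;  ∫_0^2 -3*x^2 dx = -8;
  ∫_0^2 6*x dx = 12.
Sum: -96/5 + 24 − 8 + 12 = 44/5.
So RHS = -∫_0^2 v(x) φ(x) dx = -44/5.
LHS − RHS = 4 ≠ 0, so the identity fails.
(For a valid weak derivative the identity must hold for EVERY test function, in particular this one. The failure shows v is NOT the weak derivative of u.)
Correct weak derivative would be u'(x) = 3*x**2.


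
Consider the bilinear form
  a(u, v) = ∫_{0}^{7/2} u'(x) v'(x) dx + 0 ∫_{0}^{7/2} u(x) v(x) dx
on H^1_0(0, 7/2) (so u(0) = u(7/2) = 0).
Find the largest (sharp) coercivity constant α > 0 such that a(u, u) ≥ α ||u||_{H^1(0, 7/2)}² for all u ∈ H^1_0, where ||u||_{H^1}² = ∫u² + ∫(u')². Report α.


α = 4*π^2/(4*π^2 + 49)

Coercivity of a(·,·) on H^1_0(0, 7/2) means a(u, u) ≥ α ||u||_{H^1}² for every u ∈ H^1_0.
The interval has length L = 7/2, and Poincaré/coercivity depend only on L. Here a(u, u) = ∫(u')² + (0)·∫u².
Here c = 0, so a(u,u) = ∫(u')² alone. The condition a(u,u) ≥ α||u||_{H^1}² reads (1−α)∫(u')² ≥ (α−c)∫u². Any admissible α is ≤ 1 (rapidly oscillating u have ∫u²/∫(u')² → 0), and α = 1 would force 0 ≥ (1−c)∫u², impossible since c < 1; so 1−α > 0. By the sharp Poincaré inequality on H^1_0 of an interval of length L, ∫(u')² ≥ (π/L)²∫u² with equality for the first sine mode sin(π(x−x₀)/L) (x₀ the left endpoint), so the inequality holds for all u iff (1−α)(π/L)² ≥ α − c, i.e. α ≤ ((π/L)² + c)/((π/L)² + 1) = (1 + c(L/π)²)/(1 + (L/π)²). (Direct route, valid since c ≤ 0: Poincaré gives c∫u² ≥ c(L/π)²∫(u')², so a(u,u) ≥ (1 + c(L/π)²)∫(u')², while ||u||_{H^1}² ≤ (1 + (L/π)²)∫(u')²; dividing yields the same α.) With (π/L)² = 4*π^2/49 and c = 0, the largest admissible constant is α = ((π/L)² + c)/((π/L)² + 1).
Simplifying, α = 4*π^2/(4*π^2 + 49).


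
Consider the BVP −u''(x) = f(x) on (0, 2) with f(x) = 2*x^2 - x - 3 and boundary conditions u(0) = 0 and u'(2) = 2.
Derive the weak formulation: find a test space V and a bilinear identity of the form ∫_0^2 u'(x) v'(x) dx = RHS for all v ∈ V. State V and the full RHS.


V = {v ∈ H^1(0, 2) : v(0) = 0} (test functions vanish at x = 0 where u is specified); weak form: ∫_0^2 u'v' dx = ∫_0^2 (2*x^2 - x - 3) v dx + 2·v(2) for all v ∈ V.

Multiply both sides by a test function v and integrate from 0 to 2:
  ∫_0^2 −u''(x) v(x) dx = ∫_0^2 f(x) v(x) dx.
Integrate the LHS by parts once:
  ∫_0^2 −u'' v dx = −[u'(x) v(x)]_0^2 + ∫_0^2 u'(x) v'(x) dx.
Thus ∫_0^2 u'(x) v'(x) dx = ∫_0^2 f(x) v(x) dx + [u'(x) v(x)]_0^2.
Choose V so that boundary terms are either known or forced to vanish.
Mixed BC: u(0) = 0 (Dirichlet) and u'(2) = 2 (Neumann). Define V = {v ∈ H^1(0, 2) : v(0) = 0}. Then [u' v]_0^2 = u'(2)·v(2) − u'(0)·0 = 2·v(2).
Weak formulation: find u (satisfying any essential BC) such that ∫_0^2 u'(x) v'(x) dx = ∫_0^2 f v dx + 2·v(2) for all v ∈ V (Dirichlet at 0 absorbed into V; Neumann datum at x = 2 contributes the boundary term).
Substituting f(x) = 2*x^2 - x - 3, the right-hand side is ∫_0^2 (2*x^2 - x - 3) v dx + 2·v(2).


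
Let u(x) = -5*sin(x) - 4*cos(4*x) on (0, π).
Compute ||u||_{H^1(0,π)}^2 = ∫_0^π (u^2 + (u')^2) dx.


||u||_{H^1(0,π)}^2 = -272/3 + 161*π

u'(x) = 16*sin(4*x) - 5*cos(x).
Expand u² and (u')² and integrate term by term on (0, π), using: for integers n ≥ 1, ∫_0^π sin²(nx) dx = ∫_0^π cos²(nx) dx = π/2; for n ≠ n', ∫_0^π sin(nx)sin(n'x) dx = ∫_0^π cos(nx)cos(n'x) dx = 0; and by product-to-sum, ∫_0^π sin(nx)cos(n'x) dx = ½∫_0^π [sin((n+n')x) + sin((n−n')x)] dx, which is 0 when n+n' is even and 2n/(n²−n'²) when n+n' is odd (it need not vanish on (0, π)).
  u² squared terms: (-5)²·∫sin(x)² dx = 25·π/2 = 25*π/2;  (-4)²·∫cos(4x)² dx = 16·π/2 = 8*π.
  u² cross terms: 2·(-5)·(-4)·∫sin(x)·cos(4x) dx = 40·(-2/15) = -16/3.
  So ∫_0^π u² dx = 25*π/2 + 8*π − 16/3 = -16/3 + 41*π/2.
  (u')² squared terms: (-5)²·∫cos(x)² dx = 25·π/2 = 25*π/2;  (16)²·∫sin(4x)² dx = 256·π/2 = 128*π.
  (u')² cross terms: 2·(-5)·(16)·∫cos(x)·sin(4x) dx = -160·(8/15) = -256/3.
  So ∫_0^π (u')² dx = 25*π/2 + 128*π − 256/3 = -256/3 + 281*π/2.
||u||_{H^1}^2 = (-16/3 + 41*π/2) + (-256/3 + 281*π/2) = -272/3 + 161*π.


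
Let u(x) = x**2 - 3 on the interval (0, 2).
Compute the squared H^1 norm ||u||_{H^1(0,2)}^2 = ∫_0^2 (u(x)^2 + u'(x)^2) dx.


||u||_{H^1}^2 = 286/15

The H^1 norm (squared) on an interval (0, L) is
  ||u||_{H^1}^2 = ∫_0^L u(x)^2 dx + ∫_0^L u'(x)^2 dx.
Compute u'(x) = 2*x.
Then u(x)^2 = x**4 - 6*x**2 + 9 and u'(x)^2 = 4*x**2.
Integrate each monomial from 0 to 2 using ∫_0^2 c·x^n dx = c·2^(n+1)/(n+1):
  ∫_0^2 u(x)^2 dx = ∫_0^2 (x^4 - 6*x^2 + 9) dx. Term by term:
    ∫_0^2 x^4 dx = 32/5;  ∫_0^2 -6*x^2 dx = -16;  ∫_0^2 9 dx = 18.
  Sum: 32/5 − 16 + 18 = 42/5.
  ∫_0^2 u'(x)^2 dx = ∫_0^2 (4*x^2) dx. Term by term:
    ∫_0^2 4*x^2 dx = 32/3.
Adding: ||u||_{H^1}^2 = 42/5 + 32/3 = 286/15.


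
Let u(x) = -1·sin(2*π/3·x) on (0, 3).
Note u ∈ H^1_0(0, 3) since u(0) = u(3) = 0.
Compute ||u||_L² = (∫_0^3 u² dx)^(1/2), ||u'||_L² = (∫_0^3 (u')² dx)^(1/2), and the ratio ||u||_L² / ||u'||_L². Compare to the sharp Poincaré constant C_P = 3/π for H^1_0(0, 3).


||u||_L² / ||u'||_L² = 3/(2*π) < C_P = 3/π.

u(x) = -1·sin(2*π/3·x), so u'(x) = -2*π*cos(2*π*x/3)/3.
Writing u(x) = A·sin(kπx/L) with A = -1 and k = 2, use ∫_0^L sin²(kπx/L) dx = L/2 and ∫_0^L cos²(kπx/L) dx = L/2.
u² = 1·sin²(2*π/3·x) and (u')² = 4*π^2/9·cos²(2*π/3·x), and each of sin², cos² integrates to L/2 = 3/2 over (0, 3).
∫_0^3 u² dx = 3/2, so ||u||_L² = sqrt(6)/2.
∫_0^3 (u')² dx = 2*π^2/3, so ||u'||_L² = sqrt(6)*π/3.
Ratio ||u||_L² / ||u'||_L² = 3/(2*π).
Sharp Poincaré constant on H^1_0(0, 3) is C_P = L/π = 3/π, achieved by sin(π/3·x).
This is the k = 2 harmonic; the ratio L/(kπ) is strictly less than C_P = L/π, consistent with the sharp inequality ||u||_L² ≤ C_P ||u'||_L².


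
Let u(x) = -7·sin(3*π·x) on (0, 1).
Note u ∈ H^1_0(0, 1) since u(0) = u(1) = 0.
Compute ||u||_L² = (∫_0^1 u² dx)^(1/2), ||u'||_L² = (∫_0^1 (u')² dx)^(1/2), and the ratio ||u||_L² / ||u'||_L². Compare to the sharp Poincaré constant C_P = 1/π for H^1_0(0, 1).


||u||_L² / ||u'||_L² = 1/(3*π) < C_P = 1/π.

u(x) = -7·sin(3*π·x), so u'(x) = -21*π*cos(3*π*x).
Writing u(x) = A·sin(kπx/L) with A = -7 and k = 3, use ∫_0^L sin²(kπx/L) dx = L/2 and ∫_0^L cos²(kπx/L) dx = L/2.
u² = 49·sin²(3*π·x) and (u')² = 441*π^2·cos²(3*π·x), and each of sin², cos² integrates to L/2 = 1/2 over (0, 1).
∫_0^1 u² dx = 49/2, so ||u||_L² = 7*sqrt(2)/2.
∫_0^1 (u')² dx = 441*π^2/2, so ||u'||_L² = 21*sqrt(2)*π/2.
Ratio ||u||_L² / ||u'||_L² = 1/(3*π).
Sharp Poincaré constant on H^1_0(0, 1) is C_P = L/π = 1/π, achieved by sin(π·x).
This is the k = 3 harmonic; the ratio L/(kπ) is strictly less than C_P = L/π, consistent with the sharp inequality ||u||_L² ≤ C_P ||u'||_L².


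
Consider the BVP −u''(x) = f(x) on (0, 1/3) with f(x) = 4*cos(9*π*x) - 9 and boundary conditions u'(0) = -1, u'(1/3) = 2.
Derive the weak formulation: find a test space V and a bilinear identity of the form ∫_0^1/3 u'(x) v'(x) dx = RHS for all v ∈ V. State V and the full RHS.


V = H^1(0, 1/3) (v unrestricted at boundary; u is determined up to an additive constant); weak form: ∫_0^1/3 u'v' dx = ∫_0^1/3 (4*cos(9*π*x) - 9) v dx + 2·v(1/3) + v(0) for all v ∈ V.

Multiply both sides by a test function v and integrate from 0 to 1/3:
  ∫_0^1/3 −u''(x) v(x) dx = ∫_0^1/3 f(x) v(x) dx.
Integrate the LHS by parts once:
  ∫_0^1/3 −u'' v dx = −[u'(x) v(x)]_0^1/3 + ∫_0^1/3 u'(x) v'(x) dx.
Thus ∫_0^1/3 u'(x) v'(x) dx = ∫_0^1/3 f(x) v(x) dx + [u'(x) v(x)]_0^1/3.
Choose V so that boundary terms are either known or forced to vanish.
u has inhomogeneous Neumann u'(0) = -1, u'(1/3) = 2. [u' v]_0^1/3 = (2)·v(1/3) − (-1)·v(0) = 2·v(1/3) + v(0). Take V = H^1(0, 1/3); boundary term becomes part of RHS.
Weak formulation: find u (satisfying any essential BC) such that ∫_0^1/3 u'(x) v'(x) dx = ∫_0^1/3 f v dx + 2·v(1/3) + v(0) for all v ∈ V (Neumann data are natural BCs: they enter the RHS as boundary terms).
Substituting f(x) = 4*cos(9*π*x) - 9, the right-hand side is ∫_0^1/3 (4*cos(9*π*x) - 9) v dx + 2·v(1/3) + v(0).
Compatibility check (pure Neumann): taking v ≡ 1 ∈ V gives 0 = ∫_0^1/3 f dx + (2) − (-1), i.e. ∫_0^1/3 f dx must equal u'(0) − u'(1/3) = -3. Indeed ∫_0^1/3 (4*cos(9*π*x) - 9) dx = -3, so the data are compatible. The solution is then unique only up to an additive constant (fix it e.g. by requiring ∫_0^1/3 u dx = 0).


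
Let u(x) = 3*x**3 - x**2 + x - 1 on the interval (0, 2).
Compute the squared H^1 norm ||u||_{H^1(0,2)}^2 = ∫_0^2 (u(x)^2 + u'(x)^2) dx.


||u||_{H^1}^2 = 57376/105

The H^1 norm (squared) on an interval (0, L) is
  ||u||_{H^1}^2 = ∫_0^L u(x)^2 dx + ∫_0^L u'(x)^2 dx.
Compute u'(x) = 9*x**2 - 2*x + 1.
Then u(x)^2 = 9*x**6 - 6*x**5 + 7*x**4 - 8*x**3 + 3*x**2 - 2*x + 1 and u'(x)^2 = 81*x**4 - 36*x**3 + 22*x**2 - 4*x + 1.
Integrate each monomial from 0 to 2 using ∫_0^2 c·x^n dx = c·2^(n+1)/(n+1):
  ∫_0^2 u(x)^2 dx = ∫_0^2 (9*x^6 - 6*x^5 + 7*x^4 - 8*x^3 + 3*x^2 - 2*x + 1) dx. Term by term:
    ∫_0^2 9*x^6 dx = 1152/7;  ∫_0^2 -6*x^5 dx = -64;  ∫_0^2 7*x^4 dx = 224/5;
    ∫_0^2 -8*x^3 dx = -32;  ∫_0^2 3*x^2 dx = 8;  ∫_0^2 -2*x dx = -4;
    ∫_0^2 1 dx = 2.
  Sum: 1152/7 − 64 + 224/5 − 32 + 8 − 4 + 2 = 4178/35.
  ∫_0^2 u'(x)^2 dx = ∫_0^2 (81*x^4 - 36*x^3 + 22*x^2 - 4*x + 1) dx. Term by term:
    ∫_0^2 81*x^4 dx = 2592/5;  ∫_0^2 -36*x^3 dx = -144;  ∫_0^2 22*x^2 dx = 176/3;
    ∫_0^2 -4*x dx = -8;  ∫_0^2 1 dx = 2.
  Sum: 2592/5 − 144 + 176/3 − 8 + 2 = 6406/15.
Adding: ||u||_{H^1}^2 = 4178/35 + 6406/15 = 57376/105.


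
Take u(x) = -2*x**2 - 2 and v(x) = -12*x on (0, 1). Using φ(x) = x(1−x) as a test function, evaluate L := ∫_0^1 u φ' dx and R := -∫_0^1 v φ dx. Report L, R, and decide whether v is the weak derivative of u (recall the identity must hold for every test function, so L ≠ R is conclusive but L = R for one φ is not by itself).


LHS = 1/3, RHS = 1. No, v is not the weak derivative of u.

u(x) = -2*x**2 - 2, classical derivative u'(x) = -4*x.
φ(x) = x(1−x), so φ'(x) = 1 - 2*x.
Note φ(0) = φ(1) = 0, so the boundary term u·φ vanishes.
LHS = ∫_0^1 u(x) φ'(x) dx = ∫_0^1 (4*x^3 - 2*x^2 + 4*x - 2) dx. Term by term:
  ∫_0^1 4*x^3 dx = 1;  ∫_0^1 -2*x^2 dx = -2/3;  ∫_0^1 4*x dx = 2;
  ∫_0^1 -2 dx = -2.
Sum: 1 − 2/3 + 2 − 2 = 1/3.
So LHS = 1/3.
∫_0^1 v(x) φ(x) dx = ∫_0^1 (12*x^3 - 12*x^2) dx. Term by term:
  ∫_0^1 12*x^3 dx = 3;  ∫_0^1 -12*x^2 dx = -4.
Sum: 3 − 4 = -1.
So RHS = -∫_0^1 v(x) φ(x) dx = 1.
LHS − RHS = -2/3 ≠ 0, so the identity fails.
(For a valid weak derivative the identity must hold for EVERY test function, in particular this one. The failure shows v is NOT the weak derivative of u.)
Correct weak derivative would be u'(x) = -4*x.
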